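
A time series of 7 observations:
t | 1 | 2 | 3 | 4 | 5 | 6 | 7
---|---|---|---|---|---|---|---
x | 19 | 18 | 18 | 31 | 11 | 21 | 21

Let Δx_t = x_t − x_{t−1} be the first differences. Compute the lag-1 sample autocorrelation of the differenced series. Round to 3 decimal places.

-0.689

First differences Δx: -1, 0, 13, -20, 10, 0
Mean of differences = 0.3333
Numerator Σ(Δx_t−Δx̄)(Δx_{t+1}−Δx̄) = -461.1111
Denominator Σ(Δx_t−Δx̄)² = 669.3333
r_1(Δx) = -461.1111 / 669.3333 = -0.689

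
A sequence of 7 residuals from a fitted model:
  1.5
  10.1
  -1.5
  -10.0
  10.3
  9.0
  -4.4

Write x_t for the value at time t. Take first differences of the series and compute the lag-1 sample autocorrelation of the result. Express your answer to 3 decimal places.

-0.213

First differences Δx: 8.6, -11.6, -8.5, 20.3, -1.3, -13.4
Mean of differences = -0.9833
Numerator Σ(Δx_t−Δx̄)(Δx_{t+1}−Δx̄) = -184.7286
Denominator Σ(Δx_t−Δx̄)² = 868.3083
r_1(Δx) = -184.7286 / 868.3083 = -0.213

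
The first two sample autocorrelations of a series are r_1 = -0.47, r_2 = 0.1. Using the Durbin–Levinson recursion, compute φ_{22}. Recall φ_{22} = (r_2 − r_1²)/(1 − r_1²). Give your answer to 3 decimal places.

-0.155

φ_{22} = (r_2 − r_1²) / (1 − r_1²)
r_1² = (-0.47)² = 0.2209
Numerator = 0.1 − 0.2209 = -0.1209; denominator = 1 − 0.2209 = 0.7791
φ_{22} = -0.1209 / 0.7791 = -0.155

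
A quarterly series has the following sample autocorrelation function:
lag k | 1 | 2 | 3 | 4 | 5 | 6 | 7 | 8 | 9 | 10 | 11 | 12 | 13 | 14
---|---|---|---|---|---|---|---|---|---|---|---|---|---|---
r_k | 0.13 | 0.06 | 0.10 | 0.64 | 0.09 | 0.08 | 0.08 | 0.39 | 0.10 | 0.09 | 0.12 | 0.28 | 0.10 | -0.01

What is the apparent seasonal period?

The largest autocorrelation is r_4 = 0.64, with weaker echoes at lags 8 (0.39) and 12 (0.28); the remaining lags stay at or below 0.13.
The dominant spike at lag 4 indicates a seasonal period of 4.

4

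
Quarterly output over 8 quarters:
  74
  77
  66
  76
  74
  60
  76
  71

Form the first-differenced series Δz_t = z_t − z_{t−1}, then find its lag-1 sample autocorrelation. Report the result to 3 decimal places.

First differences Δz: 3, -11, 10, -2, -14, 16, -5
Mean of differences = -0.4286
Numerator Σ(Δz_t−Δz̄)(Δz_{t+1}−Δz̄) = -439.6122
Denominator Σ(Δz_t−Δz̄)² = 709.7143
r_1(Δz) = -439.6122 / 709.7143 = -0.619

-0.619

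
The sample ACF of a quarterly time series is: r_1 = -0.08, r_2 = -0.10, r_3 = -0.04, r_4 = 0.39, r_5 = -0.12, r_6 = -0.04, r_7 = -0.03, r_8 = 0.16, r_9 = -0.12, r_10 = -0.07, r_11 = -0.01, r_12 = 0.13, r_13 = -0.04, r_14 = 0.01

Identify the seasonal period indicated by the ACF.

The largest autocorrelation is r_4 = 0.39, with a weaker echo at lag 8 (0.16); the remaining lags stay at or below 0.13.
The dominant spike at lag 4 indicates a seasonal period of 4.

4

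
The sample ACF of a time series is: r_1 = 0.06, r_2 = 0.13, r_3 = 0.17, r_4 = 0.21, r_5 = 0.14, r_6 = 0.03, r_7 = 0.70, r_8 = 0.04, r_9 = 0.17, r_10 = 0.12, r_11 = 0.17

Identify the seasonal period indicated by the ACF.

The largest autocorrelation is r_7 = 0.70; the remaining lags stay at or below 0.21.
The dominant spike at lag 7 indicates a seasonal period of 7.

7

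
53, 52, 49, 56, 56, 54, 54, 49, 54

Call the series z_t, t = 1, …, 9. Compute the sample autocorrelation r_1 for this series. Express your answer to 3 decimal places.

Mean z̄ = (53 + 52 + 49 + 56 + 56 + 54 + 54 + 49 + 54)/9 = 53.0000
Numerator Σ_{t=1}^{8}(z_t−z̄)(z_{t+1}−z̄) = -3.0000
Denominator Σ(z_t−z̄)² = 54.0000
r_1 = -3.0000 / 54.0000 = -0.056

-0.056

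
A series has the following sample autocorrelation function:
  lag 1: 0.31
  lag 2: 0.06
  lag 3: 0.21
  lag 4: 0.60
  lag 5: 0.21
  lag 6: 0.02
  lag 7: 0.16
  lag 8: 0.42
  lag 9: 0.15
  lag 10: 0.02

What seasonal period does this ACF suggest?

4

The largest autocorrelation is r_4 = 0.60, with a weaker echo at lag 8 (0.42); the remaining lags stay at or below 0.31. The elevated value at lag 1 (0.31), dropping to 0.06 at lag 2, reflects decaying short-term dependence rather than seasonality.
The dominant spike at lag 4 indicates a seasonal period of 4.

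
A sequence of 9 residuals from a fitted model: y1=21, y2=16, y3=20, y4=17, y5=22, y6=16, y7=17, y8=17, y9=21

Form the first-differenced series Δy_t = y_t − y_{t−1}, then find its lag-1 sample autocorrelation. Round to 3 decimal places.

First differences Δy: -5, 4, -3, 5, -6, 1, 0, 4
Mean of differences = 0.0000
Numerator Σ(Δy_t−Δȳ)(Δy_{t+1}−Δȳ) = -83.0000
Denominator Σ(Δy_t−Δȳ)² = 128.0000
r_1(Δy) = -83.0000 / 128.0000 = -0.648

-0.648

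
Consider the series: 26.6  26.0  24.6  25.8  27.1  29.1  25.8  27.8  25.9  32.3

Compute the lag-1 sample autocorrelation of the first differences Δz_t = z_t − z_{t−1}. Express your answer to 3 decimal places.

First differences Δz: -0.6, -1.4, 1.2, 1.3, 2.0, -3.3, 2.0, -1.9, 6.4
Mean of differences = 0.6333
Numerator Σ(Δz_t−Δz̄)(Δz_{t+1}−Δz̄) = -26.1778
Denominator Σ(Δz_t−Δz̄)² = 65.3000
r_1(Δz) = -26.1778 / 65.3000 = -0.401

-0.401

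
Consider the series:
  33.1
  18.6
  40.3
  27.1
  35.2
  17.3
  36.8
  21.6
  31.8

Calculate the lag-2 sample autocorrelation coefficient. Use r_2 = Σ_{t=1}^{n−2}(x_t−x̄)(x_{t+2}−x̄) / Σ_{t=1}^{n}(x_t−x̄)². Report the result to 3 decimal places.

Mean x̄ = (33.1 + 18.6 + 40.3 + 27.1 + 35.2 + 17.3 + 36.8 + 21.6 + 31.8)/9 = 29.0889
Σ(x_t−x̄)(x_{t+2}−x̄) = (44.9690) + (20.8612) + (68.5123) + (23.4468) + (47.1235) + (88.2857) + (20.9057) = 314.1042
Denominator Σ(x_t−x̄)² = 554.9689
r_2 = 314.1042 / 554.9689 = 0.566

0.566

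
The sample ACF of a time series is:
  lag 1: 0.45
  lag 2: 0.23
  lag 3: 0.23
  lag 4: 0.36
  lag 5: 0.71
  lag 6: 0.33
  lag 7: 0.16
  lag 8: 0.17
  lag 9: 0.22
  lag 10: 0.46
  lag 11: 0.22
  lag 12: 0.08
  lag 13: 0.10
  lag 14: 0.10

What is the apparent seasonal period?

5

The largest autocorrelation is r_5 = 0.71, with a weaker echo at lag 10 (0.46); the remaining lags stay at or below 0.45. The elevated value at lag 1 (0.45), dropping to 0.23 at lag 2, reflects decaying short-term dependence rather than seasonality.
The dominant spike at lag 5 indicates a seasonal period of 5.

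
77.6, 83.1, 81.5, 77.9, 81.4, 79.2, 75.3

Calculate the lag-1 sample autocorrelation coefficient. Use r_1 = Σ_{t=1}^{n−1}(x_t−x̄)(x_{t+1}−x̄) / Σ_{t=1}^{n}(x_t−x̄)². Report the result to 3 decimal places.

-0.108

Mean x̄ = (77.6 + 83.1 + 81.5 + 77.9 + 81.4 + 79.2 + 75.3)/7 = 79.4286
Deviations from mean: -1.8286, 3.6714, 2.0714, -1.5286, 1.9714, -0.2286, -4.1286
Numerator Σ_{t=1}^{6}(x_t−x̄)(x_{t+1}−x̄) = -4.7951
Denominator Σ(x_t−x̄)² = 44.4343
r_1 = -4.7951 / 44.4343 = -0.108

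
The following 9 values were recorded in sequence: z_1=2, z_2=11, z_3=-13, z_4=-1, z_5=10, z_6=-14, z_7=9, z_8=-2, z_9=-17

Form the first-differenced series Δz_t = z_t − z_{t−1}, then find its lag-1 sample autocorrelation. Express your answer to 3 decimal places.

-0.564

First differences Δz: 9, -24, 12, 11, -24, 23, -11, -15
Mean of differences = -2.3750
Numerator Σ(Δz_t−Δz̄)(Δz_{t+1}−Δz̄) = -1312.5156
Denominator Σ(Δz_t−Δz̄)² = 2327.8750
r_1(Δz) = -1312.5156 / 2327.8750 = -0.564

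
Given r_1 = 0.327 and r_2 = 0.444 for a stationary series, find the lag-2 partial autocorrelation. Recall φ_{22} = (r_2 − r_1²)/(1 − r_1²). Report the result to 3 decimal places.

0.377

φ_{22} = (r_2 − r_1²) / (1 − r_1²)
r_1² = (0.327)² = 0.106929
Numerator = 0.444 − 0.1069 = 0.3371; denominator = 1 − 0.1069 = 0.8931
φ_{22} = 0.3371 / 0.8931 = 0.377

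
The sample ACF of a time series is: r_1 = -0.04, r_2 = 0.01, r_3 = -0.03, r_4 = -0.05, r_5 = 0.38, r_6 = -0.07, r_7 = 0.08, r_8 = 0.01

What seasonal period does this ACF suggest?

The largest autocorrelation is r_5 = 0.38; the remaining lags stay at or below 0.08.
The dominant spike at lag 5 indicates a seasonal period of 5.

5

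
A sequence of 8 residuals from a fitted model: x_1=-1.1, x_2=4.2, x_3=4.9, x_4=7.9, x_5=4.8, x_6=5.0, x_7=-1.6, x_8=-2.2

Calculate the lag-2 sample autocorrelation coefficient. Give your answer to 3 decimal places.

Mean x̄ = (-1.1 + 4.2 + 4.9 + 7.9 + 4.8 + 5.0 − 1.6 − 2.2)/8 = 2.7375
Deviations from mean: -3.8375, 1.4625, 2.1625, 5.1625, 2.0625, 2.2625, -4.3375, -4.9375
Numerator Σ_{t=1}^{6}(x_t−x̄)(x_{t+2}−x̄) = -4.7253
Denominator Σ(x_t−x̄)² = 100.7588
r_2 = -4.7253 / 100.7588 = -0.047

-0.047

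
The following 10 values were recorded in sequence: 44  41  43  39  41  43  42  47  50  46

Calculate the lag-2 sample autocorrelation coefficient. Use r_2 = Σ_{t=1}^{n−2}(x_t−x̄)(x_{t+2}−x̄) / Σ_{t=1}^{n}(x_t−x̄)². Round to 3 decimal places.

0.167

Mean x̄ = (44 + 41 + 43 + 39 + 41 + 43 + 42 + 47 + 50 + 46)/10 = 43.6000
Numerator Σ_{t=1}^{8}(x_t−x̄)(x_{t+2}−x̄) = 16.0800
Denominator Σ(x_t−x̄)² = 96.4000
r_2 = 16.0800 / 96.4000 = 0.167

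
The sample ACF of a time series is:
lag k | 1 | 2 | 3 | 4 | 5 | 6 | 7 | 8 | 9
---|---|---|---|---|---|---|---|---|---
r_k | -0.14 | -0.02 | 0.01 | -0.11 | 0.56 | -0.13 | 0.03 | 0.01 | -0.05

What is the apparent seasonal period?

The largest autocorrelation is r_5 = 0.56; the remaining lags stay at or below 0.03.
The dominant spike at lag 5 indicates a seasonal period of 5.

5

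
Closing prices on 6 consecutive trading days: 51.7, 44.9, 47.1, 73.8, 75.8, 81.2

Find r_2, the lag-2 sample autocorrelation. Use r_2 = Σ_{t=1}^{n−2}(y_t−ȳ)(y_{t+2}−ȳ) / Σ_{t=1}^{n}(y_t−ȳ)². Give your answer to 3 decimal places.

Mean ȳ = (51.7 + 44.9 + 47.1 + 73.8 + 75.8 + 81.2)/6 = 62.4167
Numerator Σ_{t=1}^{4}(y_t−ȳ)(y_{t+2}−ȳ) = -26.4256
Denominator Σ(y_t−ȳ)² = 1317.7883
r_2 = -26.4256 / 1317.7883 = -0.020

-0.020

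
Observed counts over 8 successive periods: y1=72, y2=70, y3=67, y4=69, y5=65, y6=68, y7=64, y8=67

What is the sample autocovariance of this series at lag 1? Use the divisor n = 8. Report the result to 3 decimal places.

0.586

Mean ȳ = (72 + 70 + 67 + 69 + 65 + 68 + 64 + 67)/8 = 67.7500
Deviations: 4.2500, 2.2500, -0.7500, 1.2500, -2.7500, 0.2500, -3.7500, -0.7500
Σ_{t=1}^{7}(y_t−ȳ)(y_{t+1}−ȳ) = 4.6875
γ_1 = 4.6875 / 8 = 0.586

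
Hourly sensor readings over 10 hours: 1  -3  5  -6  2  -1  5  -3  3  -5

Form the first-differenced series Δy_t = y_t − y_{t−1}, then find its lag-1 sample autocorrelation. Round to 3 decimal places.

-0.831

First differences Δy: -4, 8, -11, 8, -3, 6, -8, 6, -8
Mean of differences = -0.6667
Numerator Σ(Δy_t−Δȳ)(Δy_{t+1}−Δȳ) = -390.4444
Denominator Σ(Δy_t−Δȳ)² = 470.0000
r_1(Δy) = -390.4444 / 470.0000 = -0.831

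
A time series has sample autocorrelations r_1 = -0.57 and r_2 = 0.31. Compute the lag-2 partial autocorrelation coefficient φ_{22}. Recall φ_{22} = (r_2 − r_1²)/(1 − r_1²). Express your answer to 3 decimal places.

φ_{22} = (r_2 − r_1²) / (1 − r_1²)
r_1² = (-0.57)² = 0.3249
Numerator = 0.31 − 0.3249 = -0.0149; denominator = 1 − 0.3249 = 0.6751
φ_{22} = -0.0149 / 0.6751 = -0.022

-0.022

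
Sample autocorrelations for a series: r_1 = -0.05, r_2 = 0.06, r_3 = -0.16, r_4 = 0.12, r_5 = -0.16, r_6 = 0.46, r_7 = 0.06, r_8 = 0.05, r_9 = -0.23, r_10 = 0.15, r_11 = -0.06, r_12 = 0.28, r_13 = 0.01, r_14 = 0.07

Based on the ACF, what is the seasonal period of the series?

The largest autocorrelation is r_6 = 0.46, with a weaker echo at lag 12 (0.28); the remaining lags stay at or below 0.15.
The dominant spike at lag 6 indicates a seasonal period of 6.

6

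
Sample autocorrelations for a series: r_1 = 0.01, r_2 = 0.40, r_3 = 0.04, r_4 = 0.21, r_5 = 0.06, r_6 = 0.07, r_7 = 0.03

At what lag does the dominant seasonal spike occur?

The largest autocorrelation is r_2 = 0.40, with a weaker echo at lag 4 (0.21); the remaining lags stay at or below 0.07.
The dominant spike at lag 2 indicates a seasonal period of 2.

2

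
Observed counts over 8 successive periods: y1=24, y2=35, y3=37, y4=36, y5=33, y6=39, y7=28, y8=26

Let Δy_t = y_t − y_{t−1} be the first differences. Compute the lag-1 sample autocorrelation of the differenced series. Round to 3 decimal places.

-0.126

First differences Δy: 11, 2, -1, -3, 6, -11, -2
Mean of differences = 0.2857
Numerator Σ(Δy_t−Δȳ)(Δy_{t+1}−Δȳ) = -37.0816
Denominator Σ(Δy_t−Δȳ)² = 295.4286
r_1(Δy) = -37.0816 / 295.4286 = -0.126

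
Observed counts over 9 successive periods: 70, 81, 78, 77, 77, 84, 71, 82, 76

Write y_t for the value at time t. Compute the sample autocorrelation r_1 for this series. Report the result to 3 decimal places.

-0.595

Mean ȳ = (70 + 81 + 78 + 77 + 77 + 84 + 71 + 82 + 76)/9 = 77.3333
Numerator Σ_{t=1}^{8}(y_t−ȳ)(y_{t+1}−ȳ) = -104.7778
Denominator Σ(y_t−ȳ)² = 176.0000
r_1 = -104.7778 / 176.0000 = -0.595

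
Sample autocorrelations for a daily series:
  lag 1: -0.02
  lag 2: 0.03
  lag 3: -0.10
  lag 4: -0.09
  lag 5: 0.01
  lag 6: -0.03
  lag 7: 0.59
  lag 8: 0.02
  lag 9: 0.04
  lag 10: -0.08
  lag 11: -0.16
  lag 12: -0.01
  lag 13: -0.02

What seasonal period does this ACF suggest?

7

The largest autocorrelation is r_7 = 0.59; the remaining lags stay at or below 0.04.
The dominant spike at lag 7 indicates a seasonal period of 7.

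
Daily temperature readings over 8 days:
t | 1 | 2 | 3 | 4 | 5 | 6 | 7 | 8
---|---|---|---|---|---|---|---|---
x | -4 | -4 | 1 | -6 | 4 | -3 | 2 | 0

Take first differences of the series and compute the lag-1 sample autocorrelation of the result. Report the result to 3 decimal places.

First differences Δx: 0, 5, -7, 10, -7, 5, -2
Mean of differences = 0.5714
Numerator Σ(Δx_t−Δx̄)(Δx_{t+1}−Δx̄) = -223.7551
Denominator Σ(Δx_t−Δx̄)² = 249.7143
r_1(Δx) = -223.7551 / 249.7143 = -0.896

-0.896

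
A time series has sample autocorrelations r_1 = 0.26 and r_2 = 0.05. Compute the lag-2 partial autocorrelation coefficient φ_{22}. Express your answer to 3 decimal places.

-0.019

φ_{22} = (r_2 − r_1²) / (1 − r_1²)
r_1² = (0.26)² = 0.0676
Numerator = 0.05 − 0.0676 = -0.0176; denominator = 1 − 0.0676 = 0.9324
φ_{22} = -0.0176 / 0.9324 = -0.019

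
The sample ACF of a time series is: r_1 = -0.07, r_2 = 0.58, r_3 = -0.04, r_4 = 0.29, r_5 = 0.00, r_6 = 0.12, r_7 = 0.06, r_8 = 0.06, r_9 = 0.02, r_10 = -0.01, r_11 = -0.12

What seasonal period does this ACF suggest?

The largest autocorrelation is r_2 = 0.58, with a weaker echo at lag 4 (0.29); the remaining lags stay at or below 0.12.
The dominant spike at lag 2 indicates a seasonal period of 2.

2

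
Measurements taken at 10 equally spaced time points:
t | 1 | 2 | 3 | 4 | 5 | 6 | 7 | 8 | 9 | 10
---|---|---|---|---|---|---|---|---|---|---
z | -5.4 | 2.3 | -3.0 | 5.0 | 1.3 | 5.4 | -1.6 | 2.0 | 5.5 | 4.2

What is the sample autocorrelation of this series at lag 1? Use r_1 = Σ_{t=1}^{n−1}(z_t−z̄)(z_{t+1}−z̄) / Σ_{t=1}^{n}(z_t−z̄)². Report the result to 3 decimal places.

-0.213

Mean z̄ = (-5.4 + 2.3 − 3.0 + 5.0 + 1.3 + 5.4 − 1.6 + 2.0 + 5.5 + 4.2)/10 = 1.5700
Numerator Σ_{t=1}^{9}(z_t−z̄)(z_{t+1}−z̄) = -27.5379
Denominator Σ(z_t−z̄)² = 129.1010
r_1 = -27.5379 / 129.1010 = -0.213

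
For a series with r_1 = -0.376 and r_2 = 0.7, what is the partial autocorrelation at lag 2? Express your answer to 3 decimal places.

φ_{22} = (r_2 − r_1²) / (1 − r_1²)
r_1² = (-0.376)² = 0.141376
Numerator = 0.7 − 0.1414 = 0.5586; denominator = 1 − 0.1414 = 0.8586
φ_{22} = 0.5586 / 0.8586 = 0.651

0.651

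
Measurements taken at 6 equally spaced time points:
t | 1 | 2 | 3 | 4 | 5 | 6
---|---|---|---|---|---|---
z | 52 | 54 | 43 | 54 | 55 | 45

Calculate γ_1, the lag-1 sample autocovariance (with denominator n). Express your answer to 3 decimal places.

Mean z̄ = (52 + 54 + 43 + 54 + 55 + 45)/6 = 50.5000
Σ_{t=1}^{5}(z_t−z̄)(z_{t+1}−z̄) = -56.2500
γ_1 = -56.2500 / 6 = -9.375

-9.375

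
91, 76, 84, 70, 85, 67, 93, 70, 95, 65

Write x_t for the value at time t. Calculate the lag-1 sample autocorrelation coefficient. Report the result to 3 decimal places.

-0.764

Mean x̄ = (91 + 76 + 84 + 70 + 85 + 67 + 93 + 70 + 95 + 65)/10 = 79.6000
Numerator Σ_{t=1}^{9}(x_t−x̄)(x_{t+1}−x̄) = -889.1600
Denominator Σ(x_t−x̄)² = 1164.4000
r_1 = -889.1600 / 1164.4000 = -0.764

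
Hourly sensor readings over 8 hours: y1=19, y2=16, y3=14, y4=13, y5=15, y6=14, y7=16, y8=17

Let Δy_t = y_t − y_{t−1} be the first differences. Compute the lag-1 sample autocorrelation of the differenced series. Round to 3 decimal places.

First differences Δy: -3, -2, -1, 2, -1, 2, 1
Mean of differences = -0.2857
Numerator Σ(Δy_t−Δȳ)(Δy_{t+1}−Δȳ) = 3.9184
Denominator Σ(Δy_t−Δȳ)² = 23.4286
r_1(Δy) = 3.9184 / 23.4286 = 0.167

0.167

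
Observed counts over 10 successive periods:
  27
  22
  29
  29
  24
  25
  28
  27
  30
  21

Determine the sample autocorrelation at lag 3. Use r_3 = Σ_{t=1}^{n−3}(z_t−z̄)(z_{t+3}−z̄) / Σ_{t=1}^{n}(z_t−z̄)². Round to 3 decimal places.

-0.029

Mean z̄ = (27 + 22 + 29 + 29 + 24 + 25 + 28 + 27 + 30 + 21)/10 = 26.2000
Numerator Σ_{t=1}^{7}(z_t−z̄)(z_{t+3}−z̄) = -2.5200
Denominator Σ(z_t−z̄)² = 85.6000
r_3 = -2.5200 / 85.6000 = -0.029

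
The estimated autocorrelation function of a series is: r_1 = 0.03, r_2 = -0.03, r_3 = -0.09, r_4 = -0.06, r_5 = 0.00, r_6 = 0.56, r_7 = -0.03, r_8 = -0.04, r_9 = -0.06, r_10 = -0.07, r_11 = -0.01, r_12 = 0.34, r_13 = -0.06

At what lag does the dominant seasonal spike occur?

The largest autocorrelation is r_6 = 0.56, with a weaker echo at lag 12 (0.34); the remaining lags stay at or below 0.03.
The dominant spike at lag 6 indicates a seasonal period of 6.

6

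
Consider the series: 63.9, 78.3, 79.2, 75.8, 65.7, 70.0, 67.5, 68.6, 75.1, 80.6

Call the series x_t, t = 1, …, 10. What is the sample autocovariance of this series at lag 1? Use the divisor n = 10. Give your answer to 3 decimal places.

Mean x̄ = (63.9 + 78.3 + 79.2 + 75.8 + 65.7 + 70.0 + 67.5 + 68.6 + 75.1 + 80.6)/10 = 72.4700
Σ_{t=1}^{9}(x_t−x̄)(x_{t+1}−x̄) = 48.5751
γ_1 = 48.5751 / 10 = 4.858

4.858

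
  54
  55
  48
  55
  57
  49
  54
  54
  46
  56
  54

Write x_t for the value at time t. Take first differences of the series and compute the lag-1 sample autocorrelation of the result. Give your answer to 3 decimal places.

-0.550

First differences Δx: 1, -7, 7, 2, -8, 5, 0, -8, 10, -2
Mean of differences = 0.0000
Numerator Σ(Δx_t−Δx̄)(Δx_{t+1}−Δx̄) = -198.0000
Denominator Σ(Δx_t−Δx̄)² = 360.0000
r_1(Δx) = -198.0000 / 360.0000 = -0.550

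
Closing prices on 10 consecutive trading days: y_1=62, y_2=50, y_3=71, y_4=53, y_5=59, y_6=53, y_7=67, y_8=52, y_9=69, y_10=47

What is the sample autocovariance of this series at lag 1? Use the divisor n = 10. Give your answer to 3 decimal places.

-50.009

Mean ȳ = (62 + 50 + 71 + 53 + 59 + 53 + 67 + 52 + 69 + 47)/10 = 58.3000
Σ_{t=1}^{9}(y_t−ȳ)(y_{t+1}−ȳ) = -500.0900
γ_1 = -500.0900 / 10 = -50.009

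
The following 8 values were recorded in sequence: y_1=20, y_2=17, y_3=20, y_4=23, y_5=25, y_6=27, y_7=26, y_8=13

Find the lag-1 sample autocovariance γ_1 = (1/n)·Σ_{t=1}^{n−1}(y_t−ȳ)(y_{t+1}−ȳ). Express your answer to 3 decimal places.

2.920

Mean ȳ = (20 + 17 + 20 + 23 + 25 + 27 + 26 + 13)/8 = 21.3750
Deviations: -1.3750, -4.3750, -1.3750, 1.6250, 3.6250, 5.6250, 4.6250, -8.3750
Σ_{t=1}^{7}(y_t−ȳ)(y_{t+1}−ȳ) = 23.3594
γ_1 = 23.3594 / 8 = 2.920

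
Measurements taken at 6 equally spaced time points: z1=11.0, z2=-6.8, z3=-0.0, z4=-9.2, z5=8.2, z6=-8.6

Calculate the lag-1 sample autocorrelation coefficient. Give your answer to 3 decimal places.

-0.589

Mean z̄ = (11.0 − 6.8 − 0.0 − 9.2 + 8.2 − 8.6)/6 = -0.9000
Deviations from mean: 11.9000, -5.9000, 0.9000, -8.3000, 9.1000, -7.7000
Σ(z_t−z̄)(z_{t+1}−z̄) = (-70.2100) + (-5.3100) + (-7.4700) + (-75.5300) + (-70.0700) = -228.5900
Denominator Σ(z_t−z̄)² = 388.2200
r_1 = -228.5900 / 388.2200 = -0.589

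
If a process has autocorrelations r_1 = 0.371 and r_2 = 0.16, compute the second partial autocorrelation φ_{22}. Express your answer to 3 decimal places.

0.026

φ_{22} = (r_2 − r_1²) / (1 − r_1²)
r_1² = (0.371)² = 0.137641
Numerator = 0.16 − 0.1376 = 0.0224; denominator = 1 − 0.1376 = 0.8624
φ_{22} = 0.0224 / 0.8624 = 0.026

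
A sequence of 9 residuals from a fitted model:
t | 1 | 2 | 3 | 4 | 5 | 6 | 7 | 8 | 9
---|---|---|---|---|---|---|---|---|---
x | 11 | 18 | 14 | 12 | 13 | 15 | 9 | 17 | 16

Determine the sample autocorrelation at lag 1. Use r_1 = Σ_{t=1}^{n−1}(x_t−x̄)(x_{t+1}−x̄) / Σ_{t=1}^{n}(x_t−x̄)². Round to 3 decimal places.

Mean x̄ = (11 + 18 + 14 + 12 + 13 + 15 + 9 + 17 + 16)/9 = 13.8889
Numerator Σ_{t=1}^{8}(x_t−x̄)(x_{t+1}−x̄) = -25.0123
Denominator Σ(x_t−x̄)² = 68.8889
r_1 = -25.0123 / 68.8889 = -0.363

-0.363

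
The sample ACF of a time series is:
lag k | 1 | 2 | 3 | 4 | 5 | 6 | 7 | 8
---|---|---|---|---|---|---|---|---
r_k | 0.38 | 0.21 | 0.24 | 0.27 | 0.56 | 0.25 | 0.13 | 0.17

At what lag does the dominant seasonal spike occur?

5

The largest autocorrelation is r_5 = 0.56; the remaining lags stay at or below 0.38. The elevated value at lag 1 (0.38), dropping to 0.21 at lag 2, reflects decaying short-term dependence rather than seasonality.
The dominant spike at lag 5 indicates a seasonal period of 5.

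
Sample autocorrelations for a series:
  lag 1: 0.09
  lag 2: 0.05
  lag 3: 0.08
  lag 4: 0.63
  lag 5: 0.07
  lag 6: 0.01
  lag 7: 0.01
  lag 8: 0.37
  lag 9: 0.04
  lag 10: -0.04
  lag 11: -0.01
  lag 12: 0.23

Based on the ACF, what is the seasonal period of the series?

4

The largest autocorrelation is r_4 = 0.63, with weaker echoes at lags 8 (0.37) and 12 (0.23); the remaining lags stay at or below 0.09.
The dominant spike at lag 4 indicates a seasonal period of 4.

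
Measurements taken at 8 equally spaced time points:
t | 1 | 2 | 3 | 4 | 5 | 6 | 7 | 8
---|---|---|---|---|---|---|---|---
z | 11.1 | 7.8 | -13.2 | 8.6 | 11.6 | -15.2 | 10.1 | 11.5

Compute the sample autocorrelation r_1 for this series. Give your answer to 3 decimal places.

Mean z̄ = (11.1 + 7.8 − 13.2 + 8.6 + 11.6 − 15.2 + 10.1 + 11.5)/8 = 4.0375
Σ(z_t−z̄)(z_{t+1}−z̄) = (26.5727) + (-64.8561) + (-78.6461) + (34.5039) + (-145.4836) + (-116.6273) + (45.2414) = -299.2952
Denominator Σ(z_t−z̄)² = 901.6988
r_1 = -299.2952 / 901.6988 = -0.332

-0.332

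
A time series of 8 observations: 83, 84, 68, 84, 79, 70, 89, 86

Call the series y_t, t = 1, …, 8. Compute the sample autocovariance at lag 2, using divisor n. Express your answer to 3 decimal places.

Mean ȳ = (83 + 84 + 68 + 84 + 79 + 70 + 89 + 86)/8 = 80.3750
Σ_{t=1}^{6}(y_t−ȳ)(y_{t+2}−ȳ) = -110.1563
γ_2 = -110.1563 / 8 = -13.770

-13.770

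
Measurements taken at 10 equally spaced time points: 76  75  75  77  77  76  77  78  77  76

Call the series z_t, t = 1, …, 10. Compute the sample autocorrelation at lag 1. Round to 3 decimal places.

0.386

Mean z̄ = (76 + 75 + 75 + 77 + 77 + 76 + 77 + 78 + 77 + 76)/10 = 76.4000
Numerator Σ_{t=1}^{9}(z_t−z̄)(z_{t+1}−z̄) = 3.2400
Denominator Σ(z_t−z̄)² = 8.4000
r_1 = 3.2400 / 8.4000 = 0.386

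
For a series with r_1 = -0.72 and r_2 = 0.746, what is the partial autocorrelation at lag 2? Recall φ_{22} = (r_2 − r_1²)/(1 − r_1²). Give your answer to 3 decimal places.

φ_{22} = (r_2 − r_1²) / (1 − r_1²)
r_1² = (-0.72)² = 0.5184
Numerator = 0.746 − 0.5184 = 0.2276; denominator = 1 − 0.5184 = 0.4816
φ_{22} = 0.2276 / 0.4816 = 0.473

0.473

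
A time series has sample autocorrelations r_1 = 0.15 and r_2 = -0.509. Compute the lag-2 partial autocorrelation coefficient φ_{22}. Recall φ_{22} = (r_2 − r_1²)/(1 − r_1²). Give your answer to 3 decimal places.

-0.544

φ_{22} = (r_2 − r_1²) / (1 − r_1²)
r_1² = (0.15)² = 0.0225
Numerator = -0.509 − 0.0225 = -0.5315; denominator = 1 − 0.0225 = 0.9775
φ_{22} = -0.5315 / 0.9775 = -0.544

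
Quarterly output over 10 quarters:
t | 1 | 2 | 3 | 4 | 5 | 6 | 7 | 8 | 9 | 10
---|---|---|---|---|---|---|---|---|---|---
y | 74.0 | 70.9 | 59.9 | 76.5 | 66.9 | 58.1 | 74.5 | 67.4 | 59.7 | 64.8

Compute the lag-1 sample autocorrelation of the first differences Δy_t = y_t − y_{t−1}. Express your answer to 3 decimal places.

First differences Δy: -3.1, -11.0, 16.6, -9.6, -8.8, 16.4, -7.1, -7.7, 5.1
Mean of differences = -1.0222
Numerator Σ(Δy_t−Δȳ)(Δy_{t+1}−Δȳ) = -481.2338
Denominator Σ(Δy_t−Δȳ)² = 971.0356
r_1(Δy) = -481.2338 / 971.0356 = -0.496

-0.496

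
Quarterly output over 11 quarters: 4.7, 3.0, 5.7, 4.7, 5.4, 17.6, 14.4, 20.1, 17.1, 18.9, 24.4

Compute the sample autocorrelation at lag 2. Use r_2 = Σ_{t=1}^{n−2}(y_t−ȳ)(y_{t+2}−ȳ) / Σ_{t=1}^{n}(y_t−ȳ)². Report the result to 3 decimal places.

0.455

Mean ȳ = (4.7 + 3.0 + 5.7 + 4.7 + 5.4 + 17.6 + 14.4 + 20.1 + 17.1 + 18.9 + 24.4)/11 = 12.3636
Numerator Σ_{t=1}^{9}(y_t−ȳ)(y_{t+2}−ȳ) = 272.6519
Denominator Σ(y_t−ȳ)² = 599.4855
r_2 = 272.6519 / 599.4855 = 0.455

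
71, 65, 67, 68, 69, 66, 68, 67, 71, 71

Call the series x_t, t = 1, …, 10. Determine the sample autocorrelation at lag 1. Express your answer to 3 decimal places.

Mean x̄ = (71 + 65 + 67 + 68 + 69 + 66 + 68 + 67 + 71 + 71)/10 = 68.3000
Numerator Σ_{t=1}^{9}(x_t−x̄)(x_{t+1}−x̄) = -1.1900
Denominator Σ(x_t−x̄)² = 42.1000
r_1 = -1.1900 / 42.1000 = -0.028

-0.028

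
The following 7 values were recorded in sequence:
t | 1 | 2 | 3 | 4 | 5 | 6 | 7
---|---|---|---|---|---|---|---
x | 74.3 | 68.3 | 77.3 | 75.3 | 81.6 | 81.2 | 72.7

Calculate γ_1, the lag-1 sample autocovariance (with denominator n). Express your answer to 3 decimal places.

Mean x̄ = (74.3 + 68.3 + 77.3 + 75.3 + 81.6 + 81.2 + 72.7)/7 = 75.8143
Deviations: -1.5143, -7.5143, 1.4857, -0.5143, 5.7857, 5.3857, -3.1143
Σ_{t=1}^{6}(x_t−x̄)(x_{t+1}−x̄) = 10.8627
γ_1 = 10.8627 / 7 = 1.552

1.552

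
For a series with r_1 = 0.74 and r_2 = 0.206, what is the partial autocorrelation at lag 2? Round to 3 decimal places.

-0.755

φ_{22} = (r_2 − r_1²) / (1 − r_1²)
r_1² = (0.74)² = 0.5476
Numerator = 0.206 − 0.5476 = -0.3416; denominator = 1 − 0.5476 = 0.4524
φ_{22} = -0.3416 / 0.4524 = -0.755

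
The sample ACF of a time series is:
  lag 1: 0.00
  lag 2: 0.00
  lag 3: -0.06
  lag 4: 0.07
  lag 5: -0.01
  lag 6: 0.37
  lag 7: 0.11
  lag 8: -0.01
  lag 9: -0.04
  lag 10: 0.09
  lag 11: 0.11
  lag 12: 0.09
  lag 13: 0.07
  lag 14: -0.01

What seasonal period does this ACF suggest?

6

The largest autocorrelation is r_6 = 0.37; the remaining lags stay at or below 0.11.
The dominant spike at lag 6 indicates a seasonal period of 6.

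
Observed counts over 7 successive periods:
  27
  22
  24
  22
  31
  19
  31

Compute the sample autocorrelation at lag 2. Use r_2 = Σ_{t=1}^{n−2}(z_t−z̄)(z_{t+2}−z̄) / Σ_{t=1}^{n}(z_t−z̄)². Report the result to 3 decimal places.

0.418

Mean z̄ = (27 + 22 + 24 + 22 + 31 + 19 + 31)/7 = 25.1429
Deviations from mean: 1.8571, -3.1429, -1.1429, -3.1429, 5.8571, -6.1429, 5.8571
Σ(z_t−z̄)(z_{t+2}−z̄) = (-2.1224) + (9.8776) + (-6.6939) + (19.3061) + (34.3061) = 54.6735
Denominator Σ(z_t−z̄)² = 130.8571
r_2 = 54.6735 / 130.8571 = 0.418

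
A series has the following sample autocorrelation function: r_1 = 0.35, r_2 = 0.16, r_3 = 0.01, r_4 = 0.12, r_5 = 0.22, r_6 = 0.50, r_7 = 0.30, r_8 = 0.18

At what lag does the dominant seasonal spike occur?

The largest autocorrelation is r_6 = 0.50; the remaining lags stay at or below 0.35. The elevated value at lag 1 (0.35), dropping to 0.16 at lag 2, reflects decaying short-term dependence rather than seasonality.
The dominant spike at lag 6 indicates a seasonal period of 6.

6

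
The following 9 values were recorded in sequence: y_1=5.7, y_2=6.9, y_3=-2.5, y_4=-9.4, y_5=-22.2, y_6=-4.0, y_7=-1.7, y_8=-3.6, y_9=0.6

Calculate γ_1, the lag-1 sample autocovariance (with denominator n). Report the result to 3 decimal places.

Mean ȳ = (5.7 + 6.9 − 2.5 − 9.4 − 22.2 − 4.0 − 1.7 − 3.6 + 0.6)/9 = -3.3556
Σ_{t=1}^{8}(y_t−ȳ)(y_{t+1}−ȳ) = 220.0825
γ_1 = 220.0825 / 9 = 24.454

24.454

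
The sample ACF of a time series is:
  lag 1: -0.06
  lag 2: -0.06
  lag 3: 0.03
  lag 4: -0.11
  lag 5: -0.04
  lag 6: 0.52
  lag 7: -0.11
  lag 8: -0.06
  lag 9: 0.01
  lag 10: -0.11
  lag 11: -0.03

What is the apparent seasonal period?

The largest autocorrelation is r_6 = 0.52; the remaining lags stay at or below 0.03.
The dominant spike at lag 6 indicates a seasonal period of 6.

6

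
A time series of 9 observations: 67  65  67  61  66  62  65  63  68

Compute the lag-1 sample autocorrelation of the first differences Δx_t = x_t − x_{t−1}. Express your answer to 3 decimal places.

First differences Δx: -2, 2, -6, 5, -4, 3, -2, 5
Mean of differences = 0.1250
Numerator Σ(Δx_t−Δx̄)(Δx_{t+1}−Δx̄) = -93.7656
Denominator Σ(Δx_t−Δx̄)² = 122.8750
r_1(Δx) = -93.7656 / 122.8750 = -0.763

-0.763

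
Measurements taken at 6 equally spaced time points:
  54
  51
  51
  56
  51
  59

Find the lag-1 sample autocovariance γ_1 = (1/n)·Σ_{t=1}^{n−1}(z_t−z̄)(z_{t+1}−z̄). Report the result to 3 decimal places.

-3.407

Mean z̄ = (54 + 51 + 51 + 56 + 51 + 59)/6 = 53.6667
Deviations: 0.3333, -2.6667, -2.6667, 2.3333, -2.6667, 5.3333
Σ_{t=1}^{5}(z_t−z̄)(z_{t+1}−z̄) = -20.4444
γ_1 = -20.4444 / 6 = -3.407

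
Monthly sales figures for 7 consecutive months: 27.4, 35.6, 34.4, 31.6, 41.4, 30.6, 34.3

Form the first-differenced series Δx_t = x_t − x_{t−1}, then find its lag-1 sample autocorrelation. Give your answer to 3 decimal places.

-0.594

First differences Δx: 8.2, -1.2, -2.8, 9.8, -10.8, 3.7
Mean of differences = 1.1500
Numerator Σ(Δx_t−Δx̄)(Δx_{t+1}−Δx̄) = -175.2925
Denominator Σ(Δx_t−Δx̄)² = 294.9550
r_1(Δx) = -175.2925 / 294.9550 = -0.594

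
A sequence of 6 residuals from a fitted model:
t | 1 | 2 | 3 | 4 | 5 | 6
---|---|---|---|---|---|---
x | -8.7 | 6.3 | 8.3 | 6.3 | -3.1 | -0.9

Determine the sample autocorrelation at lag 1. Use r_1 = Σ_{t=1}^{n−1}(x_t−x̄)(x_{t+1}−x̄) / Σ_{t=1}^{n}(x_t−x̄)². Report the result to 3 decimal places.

0.031

Mean x̄ = (-8.7 + 6.3 + 8.3 + 6.3 − 3.1 − 0.9)/6 = 1.3667
Deviations from mean: -10.0667, 4.9333, 6.9333, 4.9333, -4.4667, -2.2667
Numerator Σ_{t=1}^{5}(x_t−x̄)(x_{t+1}−x̄) = 6.8356
Denominator Σ(x_t−x̄)² = 223.1733
r_1 = 6.8356 / 223.1733 = 0.031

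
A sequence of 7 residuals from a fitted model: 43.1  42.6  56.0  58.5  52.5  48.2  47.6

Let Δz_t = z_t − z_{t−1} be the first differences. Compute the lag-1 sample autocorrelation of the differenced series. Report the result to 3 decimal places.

First differences Δz: -0.5, 13.4, 2.5, -6.0, -4.3, -0.6
Mean of differences = 0.7500
Numerator Σ(Δz_t−Δz̄)(Δz_{t+1}−Δz̄) = 35.4175
Denominator Σ(Δz_t−Δz̄)² = 237.5350
r_1(Δz) = 35.4175 / 237.5350 = 0.149

0.149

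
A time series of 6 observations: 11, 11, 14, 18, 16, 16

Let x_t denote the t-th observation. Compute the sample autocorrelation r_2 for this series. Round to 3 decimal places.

-0.134

Mean x̄ = (11 + 11 + 14 + 18 + 16 + 16)/6 = 14.3333
Deviations from mean: -3.3333, -3.3333, -0.3333, 3.6667, 1.6667, 1.6667
Σ(x_t−x̄)(x_{t+2}−x̄) = (1.1111) + (-12.2222) + (-0.5556) + (6.1111) = -5.5556
Denominator Σ(x_t−x̄)² = 41.3333
r_2 = -5.5556 / 41.3333 = -0.134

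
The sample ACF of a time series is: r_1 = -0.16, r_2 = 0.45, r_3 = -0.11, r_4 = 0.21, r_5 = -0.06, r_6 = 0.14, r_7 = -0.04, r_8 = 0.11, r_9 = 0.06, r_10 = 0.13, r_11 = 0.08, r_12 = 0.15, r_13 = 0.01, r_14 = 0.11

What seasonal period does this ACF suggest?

2

The largest autocorrelation is r_2 = 0.45, with weaker echoes at lags 4 (0.21) and 12 (0.15); the remaining lags stay at or below 0.14.
The dominant spike at lag 2 indicates a seasonal period of 2.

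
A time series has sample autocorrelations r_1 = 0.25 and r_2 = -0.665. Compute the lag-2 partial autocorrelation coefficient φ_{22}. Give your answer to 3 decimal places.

-0.776

φ_{22} = (r_2 − r_1²) / (1 − r_1²)
r_1² = (0.25)² = 0.0625
Numerator = -0.665 − 0.0625 = -0.7275; denominator = 1 − 0.0625 = 0.9375
φ_{22} = -0.7275 / 0.9375 = -0.776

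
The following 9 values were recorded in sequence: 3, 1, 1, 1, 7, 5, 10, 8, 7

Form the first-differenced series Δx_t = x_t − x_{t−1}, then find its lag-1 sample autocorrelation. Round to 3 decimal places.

First differences Δx: -2, 0, 0, 6, -2, 5, -2, -1
Mean of differences = 0.5000
Numerator Σ(Δx_t−Δx̄)(Δx_{t+1}−Δx̄) = -33.7500
Denominator Σ(Δx_t−Δx̄)² = 72.0000
r_1(Δx) = -33.7500 / 72.0000 = -0.469

-0.469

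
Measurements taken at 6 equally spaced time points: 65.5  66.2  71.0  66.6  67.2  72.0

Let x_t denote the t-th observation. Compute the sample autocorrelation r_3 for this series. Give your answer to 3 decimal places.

Mean x̄ = (65.5 + 66.2 + 71.0 + 66.6 + 67.2 + 72.0)/6 = 68.0833
Σ(x_t−x̄)(x_{t+3}−x̄) = (3.8319) + (1.6636) + (11.4236) = 16.9192
Denominator Σ(x_t−x̄)² = 37.0483
r_3 = 16.9192 / 37.0483 = 0.457

0.457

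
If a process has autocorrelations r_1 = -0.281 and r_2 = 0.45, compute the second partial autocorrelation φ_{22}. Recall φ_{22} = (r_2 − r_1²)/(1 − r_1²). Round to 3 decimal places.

φ_{22} = (r_2 − r_1²) / (1 − r_1²)
r_1² = (-0.281)² = 0.078961
Numerator = 0.45 − 0.0790 = 0.3710; denominator = 1 − 0.0790 = 0.9210
φ_{22} = 0.3710 / 0.9210 = 0.403

0.403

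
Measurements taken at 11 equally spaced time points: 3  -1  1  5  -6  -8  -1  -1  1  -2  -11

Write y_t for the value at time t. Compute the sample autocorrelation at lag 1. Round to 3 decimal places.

Mean ȳ = (3 − 1 + 1 + 5 − 6 − 8 − 1 − 1 + 1 − 2 − 11)/11 = -1.8182
Numerator Σ_{t=1}^{10}(y_t−ȳ)(y_{t+1}−ȳ) = 21.8760
Denominator Σ(y_t−ȳ)² = 227.6364
r_1 = 21.8760 / 227.6364 = 0.096

0.096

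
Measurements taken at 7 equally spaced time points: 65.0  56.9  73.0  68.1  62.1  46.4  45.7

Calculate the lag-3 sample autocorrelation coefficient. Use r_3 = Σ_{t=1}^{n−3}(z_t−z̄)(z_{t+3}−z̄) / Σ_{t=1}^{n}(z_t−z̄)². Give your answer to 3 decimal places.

-0.387

Mean z̄ = (65.0 + 56.9 + 73.0 + 68.1 + 62.1 + 46.4 + 45.7)/7 = 59.6000
Deviations from mean: 5.4000, -2.7000, 13.4000, 8.5000, 2.5000, -13.2000, -13.9000
Numerator Σ_{t=1}^{4}(z_t−z̄)(z_{t+3}−z̄) = -255.8800
Denominator Σ(z_t−z̄)² = 661.9600
r_3 = -255.8800 / 661.9600 = -0.387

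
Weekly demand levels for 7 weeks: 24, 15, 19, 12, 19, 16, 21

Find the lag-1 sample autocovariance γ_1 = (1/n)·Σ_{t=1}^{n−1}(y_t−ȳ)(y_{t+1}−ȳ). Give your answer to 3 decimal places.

-5.857

Mean ȳ = (24 + 15 + 19 + 12 + 19 + 16 + 21)/7 = 18.0000
Σ_{t=1}^{6}(y_t−ȳ)(y_{t+1}−ȳ) = -41.0000
γ_1 = -41.0000 / 7 = -5.857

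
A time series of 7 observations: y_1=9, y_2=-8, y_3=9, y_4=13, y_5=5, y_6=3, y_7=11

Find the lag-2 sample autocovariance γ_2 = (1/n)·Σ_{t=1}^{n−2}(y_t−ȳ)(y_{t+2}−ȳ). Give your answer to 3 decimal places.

Mean ȳ = (9 − 8 + 9 + 13 + 5 + 3 + 11)/7 = 6.0000
Σ_{t=1}^{5}(y_t−ȳ)(y_{t+2}−ȳ) = -118.0000
γ_2 = -118.0000 / 7 = -16.857

-16.857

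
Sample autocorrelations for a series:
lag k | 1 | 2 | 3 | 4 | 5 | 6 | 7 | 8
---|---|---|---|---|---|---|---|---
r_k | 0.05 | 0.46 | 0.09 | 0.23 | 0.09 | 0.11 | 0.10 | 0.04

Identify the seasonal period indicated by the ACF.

2

The largest autocorrelation is r_2 = 0.46, with a weaker echo at lag 4 (0.23); the remaining lags stay at or below 0.11.
The dominant spike at lag 2 indicates a seasonal period of 2.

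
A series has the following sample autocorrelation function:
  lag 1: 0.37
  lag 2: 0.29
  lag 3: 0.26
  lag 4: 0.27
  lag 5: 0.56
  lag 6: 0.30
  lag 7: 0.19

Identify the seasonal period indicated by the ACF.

5

The largest autocorrelation is r_5 = 0.56; the remaining lags stay at or below 0.37. The elevated value at lag 1 (0.37), dropping to 0.29 at lag 2, reflects decaying short-term dependence rather than seasonality.
The dominant spike at lag 5 indicates a seasonal period of 5.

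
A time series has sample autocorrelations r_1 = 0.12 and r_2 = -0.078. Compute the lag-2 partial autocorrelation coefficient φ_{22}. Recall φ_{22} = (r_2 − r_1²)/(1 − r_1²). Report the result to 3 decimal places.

φ_{22} = (r_2 − r_1²) / (1 − r_1²)
r_1² = (0.12)² = 0.0144
Numerator = -0.078 − 0.0144 = -0.0924; denominator = 1 − 0.0144 = 0.9856
φ_{22} = -0.0924 / 0.9856 = -0.094

-0.094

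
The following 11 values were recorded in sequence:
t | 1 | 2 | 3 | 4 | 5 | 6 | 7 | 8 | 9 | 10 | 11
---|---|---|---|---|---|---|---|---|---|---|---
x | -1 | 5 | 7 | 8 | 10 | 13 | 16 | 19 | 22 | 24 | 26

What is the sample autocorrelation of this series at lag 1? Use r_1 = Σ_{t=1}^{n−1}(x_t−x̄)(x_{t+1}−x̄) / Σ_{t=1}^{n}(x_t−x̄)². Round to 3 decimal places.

0.693

Mean x̄ = (-1 + 5 + 7 + 8 + 10 + 13 + 16 + 19 + 22 + 24 + 26)/11 = 13.5455
Numerator Σ_{t=1}^{10}(x_t−x̄)(x_{t+1}−x̄) = 514.8843
Denominator Σ(x_t−x̄)² = 742.7273
r_1 = 514.8843 / 742.7273 = 0.693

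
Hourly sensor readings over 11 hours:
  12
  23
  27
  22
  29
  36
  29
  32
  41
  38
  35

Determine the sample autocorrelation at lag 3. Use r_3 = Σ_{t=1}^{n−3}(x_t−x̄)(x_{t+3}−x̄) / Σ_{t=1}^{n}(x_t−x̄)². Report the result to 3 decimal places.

0.295

Mean x̄ = (12 + 23 + 27 + 22 + 29 + 36 + 29 + 32 + 41 + 38 + 35)/11 = 29.4545
Numerator Σ_{t=1}^{8}(x_t−x̄)(x_{t+3}−x̄) = 205.0165
Denominator Σ(x_t−x̄)² = 694.7273
r_3 = 205.0165 / 694.7273 = 0.295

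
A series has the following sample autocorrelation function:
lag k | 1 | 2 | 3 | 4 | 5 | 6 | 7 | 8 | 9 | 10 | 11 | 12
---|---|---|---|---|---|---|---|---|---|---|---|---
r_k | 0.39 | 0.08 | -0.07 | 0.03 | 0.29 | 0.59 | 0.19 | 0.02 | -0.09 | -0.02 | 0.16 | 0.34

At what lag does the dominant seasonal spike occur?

6

The largest autocorrelation is r_6 = 0.59; the remaining lags stay at or below 0.39. The elevated value at lag 1 (0.39), dropping to 0.08 at lag 2, reflects decaying short-term dependence rather than seasonality.
The dominant spike at lag 6 indicates a seasonal period of 6.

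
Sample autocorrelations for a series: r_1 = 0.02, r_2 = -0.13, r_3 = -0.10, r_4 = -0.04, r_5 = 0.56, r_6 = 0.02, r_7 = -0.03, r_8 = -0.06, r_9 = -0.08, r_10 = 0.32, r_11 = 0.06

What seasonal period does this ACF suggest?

5

The largest autocorrelation is r_5 = 0.56, with a weaker echo at lag 10 (0.32); the remaining lags stay at or below 0.06.
The dominant spike at lag 5 indicates a seasonal period of 5.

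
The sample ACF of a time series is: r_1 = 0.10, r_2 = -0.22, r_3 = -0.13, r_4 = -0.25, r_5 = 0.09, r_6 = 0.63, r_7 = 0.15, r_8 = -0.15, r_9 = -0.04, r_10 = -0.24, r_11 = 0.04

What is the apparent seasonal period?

The largest autocorrelation is r_6 = 0.63; the remaining lags stay at or below 0.15.
The dominant spike at lag 6 indicates a seasonal period of 6.

6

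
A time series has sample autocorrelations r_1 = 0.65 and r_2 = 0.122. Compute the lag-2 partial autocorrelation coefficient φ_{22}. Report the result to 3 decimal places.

-0.520

φ_{22} = (r_2 − r_1²) / (1 − r_1²)
r_1² = (0.65)² = 0.4225
Numerator = 0.122 − 0.4225 = -0.3005; denominator = 1 − 0.4225 = 0.5775
φ_{22} = -0.3005 / 0.5775 = -0.520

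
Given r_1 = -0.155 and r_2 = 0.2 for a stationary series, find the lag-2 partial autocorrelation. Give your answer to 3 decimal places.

0.180

φ_{22} = (r_2 − r_1²) / (1 − r_1²)
r_1² = (-0.155)² = 0.024025
Numerator = 0.2 − 0.0240 = 0.1760; denominator = 1 − 0.0240 = 0.9760
φ_{22} = 0.1760 / 0.9760 = 0.180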